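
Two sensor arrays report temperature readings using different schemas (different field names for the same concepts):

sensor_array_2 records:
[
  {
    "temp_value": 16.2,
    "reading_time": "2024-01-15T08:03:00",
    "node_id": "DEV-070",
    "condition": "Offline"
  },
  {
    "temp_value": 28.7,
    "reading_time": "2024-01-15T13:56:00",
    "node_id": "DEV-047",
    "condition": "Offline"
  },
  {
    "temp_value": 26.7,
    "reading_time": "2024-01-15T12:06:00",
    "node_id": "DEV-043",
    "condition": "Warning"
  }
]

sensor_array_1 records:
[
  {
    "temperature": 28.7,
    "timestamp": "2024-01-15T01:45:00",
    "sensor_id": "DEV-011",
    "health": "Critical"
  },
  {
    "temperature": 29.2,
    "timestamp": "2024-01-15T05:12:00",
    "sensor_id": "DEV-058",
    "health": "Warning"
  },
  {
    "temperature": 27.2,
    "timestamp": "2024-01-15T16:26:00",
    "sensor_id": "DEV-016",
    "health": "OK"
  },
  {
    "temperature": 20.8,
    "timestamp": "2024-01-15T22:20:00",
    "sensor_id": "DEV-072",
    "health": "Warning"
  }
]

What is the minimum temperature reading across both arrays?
16.2

Schema mapping: "temp_value" (sensor_array_2) = "temperature" (sensor_array_1) = temperature reading

Minimum in sensor_array_2: 16.2
Minimum in sensor_array_1: 20.8

Overall minimum: min(16.2, 20.8) = 16.2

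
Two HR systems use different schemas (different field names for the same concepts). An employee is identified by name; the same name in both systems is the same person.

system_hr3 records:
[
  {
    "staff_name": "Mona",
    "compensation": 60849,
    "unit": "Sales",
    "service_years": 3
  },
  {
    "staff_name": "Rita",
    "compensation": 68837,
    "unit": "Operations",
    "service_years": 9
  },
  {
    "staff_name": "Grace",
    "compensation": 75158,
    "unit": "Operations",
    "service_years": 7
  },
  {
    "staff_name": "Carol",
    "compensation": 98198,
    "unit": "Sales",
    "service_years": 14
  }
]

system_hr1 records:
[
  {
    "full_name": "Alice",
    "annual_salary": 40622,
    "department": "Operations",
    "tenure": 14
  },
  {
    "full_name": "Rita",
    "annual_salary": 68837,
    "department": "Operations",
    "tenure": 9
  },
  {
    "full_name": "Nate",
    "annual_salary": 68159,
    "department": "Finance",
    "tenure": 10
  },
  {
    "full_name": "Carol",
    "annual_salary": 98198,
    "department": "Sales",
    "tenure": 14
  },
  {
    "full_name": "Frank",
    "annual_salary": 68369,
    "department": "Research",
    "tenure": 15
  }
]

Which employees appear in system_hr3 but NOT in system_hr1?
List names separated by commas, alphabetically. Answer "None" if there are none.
Grace, Mona

Schema mapping: "staff_name" (system_hr3) = "full_name" (system_hr1) = employee name

Names in system_hr3: ['Carol', 'Grace', 'Mona', 'Rita']
Names in system_hr1: ['Alice', 'Carol', 'Frank', 'Nate', 'Rita']

In system_hr3 but not system_hr1: ['Grace', 'Mona']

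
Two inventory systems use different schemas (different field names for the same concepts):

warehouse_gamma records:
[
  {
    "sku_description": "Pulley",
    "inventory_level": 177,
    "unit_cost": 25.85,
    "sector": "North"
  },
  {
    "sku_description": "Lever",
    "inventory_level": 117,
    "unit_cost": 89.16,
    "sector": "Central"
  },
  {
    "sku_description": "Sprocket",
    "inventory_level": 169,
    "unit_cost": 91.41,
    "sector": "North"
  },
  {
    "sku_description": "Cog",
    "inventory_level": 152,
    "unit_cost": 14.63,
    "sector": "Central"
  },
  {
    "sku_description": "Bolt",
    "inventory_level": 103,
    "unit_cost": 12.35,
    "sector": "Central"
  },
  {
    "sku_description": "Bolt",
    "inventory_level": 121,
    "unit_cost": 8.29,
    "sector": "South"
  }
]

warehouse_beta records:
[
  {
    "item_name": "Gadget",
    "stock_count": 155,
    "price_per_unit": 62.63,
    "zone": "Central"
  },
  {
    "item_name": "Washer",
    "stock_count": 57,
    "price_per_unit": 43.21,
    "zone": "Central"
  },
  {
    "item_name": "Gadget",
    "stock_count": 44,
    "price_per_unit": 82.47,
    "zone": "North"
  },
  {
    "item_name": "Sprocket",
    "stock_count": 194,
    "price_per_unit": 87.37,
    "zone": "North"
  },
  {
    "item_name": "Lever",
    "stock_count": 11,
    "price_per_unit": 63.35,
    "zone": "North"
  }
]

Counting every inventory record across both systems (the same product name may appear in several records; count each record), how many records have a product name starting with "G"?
2

Schema mapping: "sku_description" (warehouse_gamma) = "item_name" (warehouse_beta) = product name

Records with product name starting with "G" in warehouse_gamma: 0
Records with product name starting with "G" in warehouse_beta: 2

Total: 0 + 2 = 2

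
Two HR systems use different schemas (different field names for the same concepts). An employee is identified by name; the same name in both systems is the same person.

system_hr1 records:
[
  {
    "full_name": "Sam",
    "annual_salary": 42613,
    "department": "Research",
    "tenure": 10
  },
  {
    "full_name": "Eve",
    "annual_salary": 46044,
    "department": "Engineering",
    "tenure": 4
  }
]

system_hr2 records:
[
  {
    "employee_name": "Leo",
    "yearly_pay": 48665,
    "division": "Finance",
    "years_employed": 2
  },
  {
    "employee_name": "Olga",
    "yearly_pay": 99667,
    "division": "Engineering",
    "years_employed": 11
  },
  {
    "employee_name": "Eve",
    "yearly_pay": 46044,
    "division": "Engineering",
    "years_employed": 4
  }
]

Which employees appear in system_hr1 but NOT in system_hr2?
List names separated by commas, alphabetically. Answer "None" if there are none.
Sam

Schema mapping: "full_name" (system_hr1) = "employee_name" (system_hr2) = employee name

Names in system_hr1: ['Eve', 'Sam']
Names in system_hr2: ['Eve', 'Leo', 'Olga']

In system_hr1 but not system_hr2: ['Sam']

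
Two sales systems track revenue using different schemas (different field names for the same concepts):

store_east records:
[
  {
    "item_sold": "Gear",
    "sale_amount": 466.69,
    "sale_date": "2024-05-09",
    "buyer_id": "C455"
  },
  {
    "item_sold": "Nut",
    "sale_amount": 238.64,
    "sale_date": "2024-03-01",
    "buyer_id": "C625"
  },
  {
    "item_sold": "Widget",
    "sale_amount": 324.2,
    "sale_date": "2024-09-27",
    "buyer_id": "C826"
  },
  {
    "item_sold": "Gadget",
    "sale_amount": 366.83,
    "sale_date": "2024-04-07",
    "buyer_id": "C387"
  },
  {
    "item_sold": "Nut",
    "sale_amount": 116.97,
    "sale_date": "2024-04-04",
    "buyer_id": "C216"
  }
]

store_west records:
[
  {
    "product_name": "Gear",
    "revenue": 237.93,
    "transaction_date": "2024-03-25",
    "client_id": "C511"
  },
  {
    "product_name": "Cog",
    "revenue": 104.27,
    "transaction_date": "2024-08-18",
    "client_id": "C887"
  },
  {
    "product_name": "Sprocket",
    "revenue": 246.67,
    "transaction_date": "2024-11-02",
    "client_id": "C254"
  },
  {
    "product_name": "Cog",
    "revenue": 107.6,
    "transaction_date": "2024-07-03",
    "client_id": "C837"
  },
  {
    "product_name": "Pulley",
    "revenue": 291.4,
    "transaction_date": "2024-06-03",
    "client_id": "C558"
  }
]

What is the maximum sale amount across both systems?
466.69

Reconcile: "sale_amount" (store_east) = "revenue" (store_west) = sale amount

Maximum in store_east: 466.69
Maximum in store_west: 291.4

Overall maximum: max(466.69, 291.4) = 466.69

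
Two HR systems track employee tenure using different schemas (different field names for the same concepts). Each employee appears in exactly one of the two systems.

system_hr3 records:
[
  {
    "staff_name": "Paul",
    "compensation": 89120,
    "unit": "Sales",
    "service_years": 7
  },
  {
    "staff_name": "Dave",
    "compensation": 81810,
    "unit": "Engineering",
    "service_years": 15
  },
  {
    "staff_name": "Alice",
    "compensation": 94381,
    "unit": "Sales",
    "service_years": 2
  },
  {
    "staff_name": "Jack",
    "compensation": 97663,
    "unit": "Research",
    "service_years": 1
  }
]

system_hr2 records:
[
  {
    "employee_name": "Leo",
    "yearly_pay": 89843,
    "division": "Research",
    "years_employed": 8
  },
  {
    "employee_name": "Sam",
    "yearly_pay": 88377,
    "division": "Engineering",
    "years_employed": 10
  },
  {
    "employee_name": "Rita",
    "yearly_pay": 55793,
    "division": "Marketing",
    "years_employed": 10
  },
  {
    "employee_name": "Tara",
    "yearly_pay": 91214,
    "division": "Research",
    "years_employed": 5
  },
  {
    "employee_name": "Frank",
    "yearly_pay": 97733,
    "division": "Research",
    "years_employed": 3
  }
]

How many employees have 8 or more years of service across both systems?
4

Reconcile schemas: "service_years" (system_hr3) = "years_employed" (system_hr2) = years of service

From system_hr3: 1 employees with >= 8 years
From system_hr2: 3 employees with >= 8 years

Total: 1 + 3 = 4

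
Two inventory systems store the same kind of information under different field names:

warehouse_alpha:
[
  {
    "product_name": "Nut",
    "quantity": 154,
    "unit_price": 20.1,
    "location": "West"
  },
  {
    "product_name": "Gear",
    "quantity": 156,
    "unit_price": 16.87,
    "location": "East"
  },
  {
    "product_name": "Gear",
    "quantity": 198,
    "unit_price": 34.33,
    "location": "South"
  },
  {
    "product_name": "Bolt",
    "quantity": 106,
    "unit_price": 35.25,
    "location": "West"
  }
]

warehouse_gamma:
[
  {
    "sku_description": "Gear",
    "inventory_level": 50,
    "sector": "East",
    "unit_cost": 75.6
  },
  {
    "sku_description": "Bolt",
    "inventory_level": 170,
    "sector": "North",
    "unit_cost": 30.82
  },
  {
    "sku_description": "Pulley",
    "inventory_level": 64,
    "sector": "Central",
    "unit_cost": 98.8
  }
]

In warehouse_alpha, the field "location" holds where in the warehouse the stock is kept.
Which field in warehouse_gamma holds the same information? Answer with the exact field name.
sector

In warehouse_alpha, "location" holds where in the warehouse the stock is kept.
The fields in warehouse_gamma are: "sku_description", "inventory_level", "sector", "unit_cost".
"sector" is the match: the name refers to the same concept and its values are area labels (e.g. 'Central', 'East').
The other fields ("sku_description", "inventory_level", "unit_cost") hold different kinds of data.

So "location" in warehouse_alpha corresponds to "sector" in warehouse_gamma.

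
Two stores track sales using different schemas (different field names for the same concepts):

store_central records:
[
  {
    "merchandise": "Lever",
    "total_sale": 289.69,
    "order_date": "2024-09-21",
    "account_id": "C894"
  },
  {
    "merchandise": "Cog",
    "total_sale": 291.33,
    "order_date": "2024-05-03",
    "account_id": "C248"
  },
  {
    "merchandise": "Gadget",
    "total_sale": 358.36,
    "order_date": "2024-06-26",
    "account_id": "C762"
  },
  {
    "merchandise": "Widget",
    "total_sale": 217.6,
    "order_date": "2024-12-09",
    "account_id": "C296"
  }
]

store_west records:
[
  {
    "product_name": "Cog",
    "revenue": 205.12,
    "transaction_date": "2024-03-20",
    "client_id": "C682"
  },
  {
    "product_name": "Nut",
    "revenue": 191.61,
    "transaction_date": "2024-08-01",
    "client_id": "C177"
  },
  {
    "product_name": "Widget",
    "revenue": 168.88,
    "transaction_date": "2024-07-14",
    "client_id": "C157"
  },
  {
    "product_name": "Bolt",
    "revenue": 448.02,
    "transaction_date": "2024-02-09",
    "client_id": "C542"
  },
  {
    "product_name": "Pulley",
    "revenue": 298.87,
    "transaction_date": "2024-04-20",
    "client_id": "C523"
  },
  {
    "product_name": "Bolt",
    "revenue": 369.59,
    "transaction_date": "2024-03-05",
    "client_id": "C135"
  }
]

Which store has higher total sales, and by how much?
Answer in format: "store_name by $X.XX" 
store_west by $525.11

Schema mapping: "total_sale" (store_central) = "revenue" (store_west) = sale amount

Total for store_central: 1156.98
Total for store_west: 1682.09

Difference: |1156.98 - 1682.09| = 525.11
store_west has higher sales by $525.11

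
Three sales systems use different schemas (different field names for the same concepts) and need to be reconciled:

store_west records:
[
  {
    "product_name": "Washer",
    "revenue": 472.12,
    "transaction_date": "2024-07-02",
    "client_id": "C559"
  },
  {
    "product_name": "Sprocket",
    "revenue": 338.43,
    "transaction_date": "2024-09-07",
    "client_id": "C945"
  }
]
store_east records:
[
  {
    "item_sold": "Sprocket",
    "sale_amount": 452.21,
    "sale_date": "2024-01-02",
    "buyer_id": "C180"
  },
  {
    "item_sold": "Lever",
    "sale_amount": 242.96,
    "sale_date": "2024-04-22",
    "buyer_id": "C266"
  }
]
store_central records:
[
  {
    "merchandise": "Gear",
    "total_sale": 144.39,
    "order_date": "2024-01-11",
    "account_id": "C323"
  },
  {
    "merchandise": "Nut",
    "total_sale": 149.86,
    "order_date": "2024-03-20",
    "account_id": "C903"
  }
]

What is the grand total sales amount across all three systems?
1799.97

Schema reconciliation - all amount fields map to sale amount:

store_west (revenue): 810.55
store_east (sale_amount): 695.17
store_central (total_sale): 294.25

Grand total: 1799.97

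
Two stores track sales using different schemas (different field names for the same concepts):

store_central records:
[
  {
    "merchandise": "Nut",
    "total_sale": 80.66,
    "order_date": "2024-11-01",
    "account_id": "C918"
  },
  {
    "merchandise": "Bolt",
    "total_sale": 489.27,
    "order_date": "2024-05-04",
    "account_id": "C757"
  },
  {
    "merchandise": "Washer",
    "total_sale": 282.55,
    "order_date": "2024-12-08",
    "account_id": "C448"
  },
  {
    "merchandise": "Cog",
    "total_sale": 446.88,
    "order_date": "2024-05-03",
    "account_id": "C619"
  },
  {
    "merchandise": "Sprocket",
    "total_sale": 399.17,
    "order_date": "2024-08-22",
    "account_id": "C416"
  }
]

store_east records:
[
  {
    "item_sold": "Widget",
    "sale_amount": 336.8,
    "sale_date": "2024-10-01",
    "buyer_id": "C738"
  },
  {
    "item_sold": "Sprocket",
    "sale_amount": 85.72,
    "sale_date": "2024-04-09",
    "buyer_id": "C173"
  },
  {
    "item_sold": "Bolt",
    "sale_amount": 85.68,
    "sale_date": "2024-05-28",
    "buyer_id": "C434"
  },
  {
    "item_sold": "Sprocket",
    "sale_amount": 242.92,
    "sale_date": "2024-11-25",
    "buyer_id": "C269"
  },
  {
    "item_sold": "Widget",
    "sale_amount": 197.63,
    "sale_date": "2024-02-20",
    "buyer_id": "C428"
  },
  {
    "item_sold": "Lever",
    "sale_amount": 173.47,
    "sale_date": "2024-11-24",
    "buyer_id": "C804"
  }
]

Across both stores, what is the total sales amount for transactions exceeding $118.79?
2568.69

Schema mapping: "total_sale" (store_central) = "sale_amount" (store_east) = sale amount

Sum of sales > $118.79 in store_central: 1617.87
Sum of sales > $118.79 in store_east: 950.82

Total: 1617.87 + 950.82 = 2568.69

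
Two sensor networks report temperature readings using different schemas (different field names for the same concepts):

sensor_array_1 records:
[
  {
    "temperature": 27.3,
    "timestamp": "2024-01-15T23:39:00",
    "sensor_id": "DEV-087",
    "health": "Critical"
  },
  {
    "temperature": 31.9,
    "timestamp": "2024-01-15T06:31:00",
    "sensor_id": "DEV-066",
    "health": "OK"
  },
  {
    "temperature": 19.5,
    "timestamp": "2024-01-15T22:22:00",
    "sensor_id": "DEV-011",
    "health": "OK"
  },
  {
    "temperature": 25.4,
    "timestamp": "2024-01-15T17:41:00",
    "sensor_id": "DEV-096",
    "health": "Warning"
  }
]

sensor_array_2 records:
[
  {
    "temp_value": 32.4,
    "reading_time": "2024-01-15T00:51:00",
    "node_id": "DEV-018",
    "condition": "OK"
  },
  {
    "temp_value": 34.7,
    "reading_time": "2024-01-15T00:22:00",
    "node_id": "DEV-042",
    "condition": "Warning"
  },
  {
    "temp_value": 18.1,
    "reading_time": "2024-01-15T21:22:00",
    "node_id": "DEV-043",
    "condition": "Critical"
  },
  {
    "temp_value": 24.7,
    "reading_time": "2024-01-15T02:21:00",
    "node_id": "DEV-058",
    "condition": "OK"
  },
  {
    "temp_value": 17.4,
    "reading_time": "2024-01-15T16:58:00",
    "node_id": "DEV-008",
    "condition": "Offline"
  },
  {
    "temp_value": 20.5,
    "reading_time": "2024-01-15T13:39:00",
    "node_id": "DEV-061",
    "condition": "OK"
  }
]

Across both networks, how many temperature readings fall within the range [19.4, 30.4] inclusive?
5

Schema mapping: "temperature" (sensor_array_1) = "temp_value" (sensor_array_2) = temperature

Readings in [19.4, 30.4] from sensor_array_1: 3
Readings in [19.4, 30.4] from sensor_array_2: 2

Total count: 3 + 2 = 5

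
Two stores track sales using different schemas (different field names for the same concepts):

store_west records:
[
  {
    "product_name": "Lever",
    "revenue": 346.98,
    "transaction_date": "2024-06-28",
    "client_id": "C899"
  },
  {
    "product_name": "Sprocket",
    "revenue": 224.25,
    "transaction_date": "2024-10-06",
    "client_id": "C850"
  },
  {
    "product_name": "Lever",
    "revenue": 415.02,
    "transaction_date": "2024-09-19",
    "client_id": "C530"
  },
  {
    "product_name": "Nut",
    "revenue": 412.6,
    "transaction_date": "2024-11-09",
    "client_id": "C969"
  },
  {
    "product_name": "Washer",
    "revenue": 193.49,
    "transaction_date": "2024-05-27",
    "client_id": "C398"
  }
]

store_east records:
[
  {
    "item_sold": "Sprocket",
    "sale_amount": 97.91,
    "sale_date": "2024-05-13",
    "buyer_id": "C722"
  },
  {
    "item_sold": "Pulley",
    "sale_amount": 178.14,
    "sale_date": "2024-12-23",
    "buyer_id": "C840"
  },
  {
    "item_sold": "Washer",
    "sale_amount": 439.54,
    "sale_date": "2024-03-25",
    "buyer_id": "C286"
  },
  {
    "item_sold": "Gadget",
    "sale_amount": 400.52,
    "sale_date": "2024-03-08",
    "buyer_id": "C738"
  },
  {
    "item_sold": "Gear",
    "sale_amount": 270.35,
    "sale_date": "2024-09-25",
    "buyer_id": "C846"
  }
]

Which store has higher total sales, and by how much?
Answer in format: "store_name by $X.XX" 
store_west by $205.88

Schema mapping: "revenue" (store_west) = "sale_amount" (store_east) = sale amount

Total for store_west: 1592.34
Total for store_east: 1386.46

Difference: |1592.34 - 1386.46| = 205.88
store_west has higher sales by $205.88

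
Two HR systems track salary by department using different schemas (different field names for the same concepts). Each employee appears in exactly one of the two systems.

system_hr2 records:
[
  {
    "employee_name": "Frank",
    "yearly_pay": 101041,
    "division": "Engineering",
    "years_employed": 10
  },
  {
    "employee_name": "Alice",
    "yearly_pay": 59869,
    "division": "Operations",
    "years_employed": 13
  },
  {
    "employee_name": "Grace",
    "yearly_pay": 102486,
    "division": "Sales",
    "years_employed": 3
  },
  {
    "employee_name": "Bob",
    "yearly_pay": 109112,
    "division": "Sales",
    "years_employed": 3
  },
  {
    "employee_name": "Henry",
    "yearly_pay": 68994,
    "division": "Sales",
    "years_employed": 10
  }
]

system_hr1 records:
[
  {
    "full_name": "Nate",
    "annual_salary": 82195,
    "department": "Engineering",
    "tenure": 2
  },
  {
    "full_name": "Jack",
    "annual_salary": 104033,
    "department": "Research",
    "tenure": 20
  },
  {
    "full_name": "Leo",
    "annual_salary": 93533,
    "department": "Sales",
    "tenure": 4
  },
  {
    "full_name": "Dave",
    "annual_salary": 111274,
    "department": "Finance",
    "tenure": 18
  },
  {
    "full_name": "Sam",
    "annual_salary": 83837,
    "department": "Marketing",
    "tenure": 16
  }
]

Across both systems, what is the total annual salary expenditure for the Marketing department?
83837

Schema mappings:
- "division" (system_hr2) = "department" (system_hr1) = department
- "yearly_pay" (system_hr2) = "annual_salary" (system_hr1) = salary

Marketing salaries from system_hr2: 0
Marketing salaries from system_hr1: 83837

Total: 0 + 83837 = 83837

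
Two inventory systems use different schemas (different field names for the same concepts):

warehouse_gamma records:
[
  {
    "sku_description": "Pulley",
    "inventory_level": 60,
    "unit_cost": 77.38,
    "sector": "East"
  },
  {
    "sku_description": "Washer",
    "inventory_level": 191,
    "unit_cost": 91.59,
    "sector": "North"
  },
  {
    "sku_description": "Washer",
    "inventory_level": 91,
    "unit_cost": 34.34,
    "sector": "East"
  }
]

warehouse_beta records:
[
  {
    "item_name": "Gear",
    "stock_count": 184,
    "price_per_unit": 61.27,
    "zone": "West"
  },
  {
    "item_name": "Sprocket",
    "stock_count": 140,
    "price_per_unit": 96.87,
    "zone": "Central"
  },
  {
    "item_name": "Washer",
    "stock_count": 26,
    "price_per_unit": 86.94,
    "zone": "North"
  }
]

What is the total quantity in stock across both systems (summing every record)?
692

To reconcile these schemas, identify the field holding the quantity in stock in each system:
1. In warehouse_gamma it is "inventory_level"
2. In warehouse_beta it is "stock_count"

From warehouse_gamma: 60 + 191 + 91 = 342
From warehouse_beta: 184 + 140 + 26 = 350

Total: 342 + 350 = 692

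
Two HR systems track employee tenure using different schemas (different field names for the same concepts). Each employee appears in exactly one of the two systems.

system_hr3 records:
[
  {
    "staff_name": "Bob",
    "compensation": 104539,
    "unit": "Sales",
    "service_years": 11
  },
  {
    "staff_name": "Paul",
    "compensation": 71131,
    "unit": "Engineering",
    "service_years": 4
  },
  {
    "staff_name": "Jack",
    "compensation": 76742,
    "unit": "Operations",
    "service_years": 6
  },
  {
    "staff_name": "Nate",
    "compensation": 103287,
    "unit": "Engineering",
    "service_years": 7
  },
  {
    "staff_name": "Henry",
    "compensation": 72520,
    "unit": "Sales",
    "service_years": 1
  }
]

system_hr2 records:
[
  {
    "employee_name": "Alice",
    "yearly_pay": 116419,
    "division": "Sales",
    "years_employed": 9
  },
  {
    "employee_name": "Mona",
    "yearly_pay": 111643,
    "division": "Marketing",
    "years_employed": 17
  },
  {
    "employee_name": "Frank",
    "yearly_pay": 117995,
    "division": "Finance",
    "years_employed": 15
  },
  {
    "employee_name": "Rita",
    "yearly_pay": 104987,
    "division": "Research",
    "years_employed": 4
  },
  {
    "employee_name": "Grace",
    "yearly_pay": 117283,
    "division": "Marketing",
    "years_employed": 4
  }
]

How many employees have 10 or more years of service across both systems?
3

Reconcile schemas: "service_years" (system_hr3) = "years_employed" (system_hr2) = years of service

From system_hr3: 1 employees with >= 10 years
From system_hr2: 2 employees with >= 10 years

Total: 1 + 2 = 3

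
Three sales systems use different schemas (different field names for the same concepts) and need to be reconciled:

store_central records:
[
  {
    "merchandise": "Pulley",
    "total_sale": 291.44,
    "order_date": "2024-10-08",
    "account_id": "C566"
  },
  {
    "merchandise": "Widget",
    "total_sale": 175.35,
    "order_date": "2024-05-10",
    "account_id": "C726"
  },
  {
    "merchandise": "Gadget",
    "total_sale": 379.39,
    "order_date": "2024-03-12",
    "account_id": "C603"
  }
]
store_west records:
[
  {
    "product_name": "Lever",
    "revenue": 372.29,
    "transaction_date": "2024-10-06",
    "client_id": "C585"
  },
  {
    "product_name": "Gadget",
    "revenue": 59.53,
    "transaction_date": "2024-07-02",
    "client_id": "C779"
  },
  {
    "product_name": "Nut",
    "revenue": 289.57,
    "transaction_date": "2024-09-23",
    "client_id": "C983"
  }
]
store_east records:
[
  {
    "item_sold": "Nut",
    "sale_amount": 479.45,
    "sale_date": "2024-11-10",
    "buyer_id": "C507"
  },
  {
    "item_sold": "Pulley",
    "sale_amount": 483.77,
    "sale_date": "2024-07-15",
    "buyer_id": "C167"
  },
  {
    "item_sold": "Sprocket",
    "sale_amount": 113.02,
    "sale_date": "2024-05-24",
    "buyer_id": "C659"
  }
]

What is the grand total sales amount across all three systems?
2643.81

Schema reconciliation - all amount fields map to sale amount:

store_central (total_sale): 846.18
store_west (revenue): 721.39
store_east (sale_amount): 1076.24

Grand total: 2643.81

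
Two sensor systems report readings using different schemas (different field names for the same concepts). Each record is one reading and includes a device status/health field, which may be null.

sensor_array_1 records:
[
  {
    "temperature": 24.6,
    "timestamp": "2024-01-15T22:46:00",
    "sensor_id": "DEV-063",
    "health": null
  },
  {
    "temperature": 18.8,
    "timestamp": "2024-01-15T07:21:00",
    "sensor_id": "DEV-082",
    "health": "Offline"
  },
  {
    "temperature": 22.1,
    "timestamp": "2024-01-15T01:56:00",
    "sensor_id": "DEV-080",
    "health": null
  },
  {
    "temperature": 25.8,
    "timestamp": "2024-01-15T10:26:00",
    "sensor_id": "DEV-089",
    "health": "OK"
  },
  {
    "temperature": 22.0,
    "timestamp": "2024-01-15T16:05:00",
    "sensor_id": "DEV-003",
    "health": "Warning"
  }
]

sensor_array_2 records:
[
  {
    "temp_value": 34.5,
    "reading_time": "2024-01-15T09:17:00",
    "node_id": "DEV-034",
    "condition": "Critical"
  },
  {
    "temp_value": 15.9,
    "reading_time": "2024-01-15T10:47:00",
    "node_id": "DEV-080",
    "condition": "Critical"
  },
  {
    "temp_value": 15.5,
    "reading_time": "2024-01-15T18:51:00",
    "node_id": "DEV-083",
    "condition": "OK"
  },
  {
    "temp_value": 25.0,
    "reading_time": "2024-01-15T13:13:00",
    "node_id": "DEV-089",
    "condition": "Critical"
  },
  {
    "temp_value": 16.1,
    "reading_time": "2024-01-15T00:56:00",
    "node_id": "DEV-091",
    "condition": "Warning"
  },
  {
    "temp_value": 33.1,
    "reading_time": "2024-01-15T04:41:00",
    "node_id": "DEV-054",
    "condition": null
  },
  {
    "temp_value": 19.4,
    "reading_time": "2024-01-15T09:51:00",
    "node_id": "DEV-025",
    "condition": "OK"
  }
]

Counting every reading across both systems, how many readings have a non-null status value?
9

Schema mapping: "health" (sensor_array_1) = "condition" (sensor_array_2) = status

Non-null in sensor_array_1: 3
Non-null in sensor_array_2: 6

Total non-null: 3 + 6 = 9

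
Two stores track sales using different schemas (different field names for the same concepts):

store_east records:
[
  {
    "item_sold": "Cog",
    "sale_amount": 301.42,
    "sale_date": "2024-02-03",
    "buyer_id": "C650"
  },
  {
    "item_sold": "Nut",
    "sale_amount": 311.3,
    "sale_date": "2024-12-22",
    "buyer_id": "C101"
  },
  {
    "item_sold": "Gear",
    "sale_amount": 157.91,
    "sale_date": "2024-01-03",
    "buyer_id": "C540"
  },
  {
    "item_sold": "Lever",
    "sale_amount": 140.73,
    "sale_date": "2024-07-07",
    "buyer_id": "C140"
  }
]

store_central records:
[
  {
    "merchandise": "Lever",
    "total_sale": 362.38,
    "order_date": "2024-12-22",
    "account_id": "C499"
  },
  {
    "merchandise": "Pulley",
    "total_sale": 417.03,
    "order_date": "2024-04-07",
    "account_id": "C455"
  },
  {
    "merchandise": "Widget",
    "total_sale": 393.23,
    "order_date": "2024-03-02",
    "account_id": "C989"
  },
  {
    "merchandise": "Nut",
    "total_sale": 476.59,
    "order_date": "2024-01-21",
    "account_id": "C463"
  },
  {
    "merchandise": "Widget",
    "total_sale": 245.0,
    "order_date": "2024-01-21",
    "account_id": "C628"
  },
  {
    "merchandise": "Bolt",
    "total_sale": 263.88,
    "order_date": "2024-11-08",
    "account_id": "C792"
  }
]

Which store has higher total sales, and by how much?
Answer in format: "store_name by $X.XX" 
store_central by $1246.75

Schema mapping: "sale_amount" (store_east) = "total_sale" (store_central) = sale amount

Total for store_east: 911.36
Total for store_central: 2158.11

Difference: |911.36 - 2158.11| = 1246.75
store_central has higher sales by $1246.75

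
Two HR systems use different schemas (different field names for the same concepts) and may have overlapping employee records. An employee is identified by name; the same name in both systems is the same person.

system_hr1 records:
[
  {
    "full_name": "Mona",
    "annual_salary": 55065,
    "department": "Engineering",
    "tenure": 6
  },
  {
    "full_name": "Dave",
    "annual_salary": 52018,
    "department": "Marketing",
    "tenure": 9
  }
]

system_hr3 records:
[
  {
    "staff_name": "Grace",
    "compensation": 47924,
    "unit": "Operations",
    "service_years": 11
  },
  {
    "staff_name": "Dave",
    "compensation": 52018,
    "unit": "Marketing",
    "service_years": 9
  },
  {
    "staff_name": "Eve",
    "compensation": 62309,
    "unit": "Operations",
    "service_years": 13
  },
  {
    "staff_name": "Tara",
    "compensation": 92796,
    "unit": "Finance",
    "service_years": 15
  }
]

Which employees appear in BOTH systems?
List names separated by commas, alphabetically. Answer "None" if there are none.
Dave

Schema mapping: "full_name" (system_hr1) = "staff_name" (system_hr3) = employee name

Names in system_hr1: ['Dave', 'Mona']
Names in system_hr3: ['Dave', 'Eve', 'Grace', 'Tara']

Intersection: ['Dave']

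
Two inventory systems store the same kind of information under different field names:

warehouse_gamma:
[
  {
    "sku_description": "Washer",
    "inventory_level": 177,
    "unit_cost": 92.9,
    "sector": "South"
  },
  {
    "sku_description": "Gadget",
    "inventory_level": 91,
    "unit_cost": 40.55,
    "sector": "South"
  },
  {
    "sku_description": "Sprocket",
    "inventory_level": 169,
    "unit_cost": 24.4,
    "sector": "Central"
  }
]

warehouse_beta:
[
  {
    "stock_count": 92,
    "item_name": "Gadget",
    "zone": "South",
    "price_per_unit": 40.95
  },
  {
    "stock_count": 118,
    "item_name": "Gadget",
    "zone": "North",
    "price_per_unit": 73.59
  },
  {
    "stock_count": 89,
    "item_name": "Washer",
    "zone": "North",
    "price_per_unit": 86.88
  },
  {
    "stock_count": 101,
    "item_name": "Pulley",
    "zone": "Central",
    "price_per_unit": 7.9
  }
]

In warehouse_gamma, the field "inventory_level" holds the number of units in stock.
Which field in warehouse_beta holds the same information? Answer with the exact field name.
stock_count

In warehouse_gamma, "inventory_level" holds the number of units in stock.
The fields in warehouse_beta are: "stock_count", "item_name", "zone", "price_per_unit".
"stock_count" is the match: the name refers to the same concept and its values are whole-number counts (e.g. 92, 118).
The other fields ("item_name", "zone", "price_per_unit") hold different kinds of data.

So "inventory_level" in warehouse_gamma corresponds to "stock_count" in warehouse_beta.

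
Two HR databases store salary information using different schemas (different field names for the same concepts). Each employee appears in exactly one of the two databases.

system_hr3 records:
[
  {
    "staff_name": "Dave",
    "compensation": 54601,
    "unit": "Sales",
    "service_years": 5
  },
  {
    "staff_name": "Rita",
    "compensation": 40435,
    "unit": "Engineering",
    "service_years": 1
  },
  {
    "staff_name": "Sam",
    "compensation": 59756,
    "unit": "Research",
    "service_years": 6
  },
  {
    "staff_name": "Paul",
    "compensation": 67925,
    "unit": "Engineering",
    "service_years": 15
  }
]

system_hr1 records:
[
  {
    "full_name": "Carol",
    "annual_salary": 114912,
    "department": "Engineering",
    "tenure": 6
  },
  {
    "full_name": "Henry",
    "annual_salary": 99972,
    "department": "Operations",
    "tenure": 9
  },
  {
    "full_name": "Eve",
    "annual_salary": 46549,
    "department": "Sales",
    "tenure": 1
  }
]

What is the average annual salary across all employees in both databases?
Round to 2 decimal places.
69164.29

Schema mapping: "compensation" (system_hr3) = "annual_salary" (system_hr1) = annual salary

All salaries: [54601, 40435, 59756, 67925, 114912, 99972, 46549]
Sum: 484150
Count: 7
Average: 484150 / 7 = 69164.29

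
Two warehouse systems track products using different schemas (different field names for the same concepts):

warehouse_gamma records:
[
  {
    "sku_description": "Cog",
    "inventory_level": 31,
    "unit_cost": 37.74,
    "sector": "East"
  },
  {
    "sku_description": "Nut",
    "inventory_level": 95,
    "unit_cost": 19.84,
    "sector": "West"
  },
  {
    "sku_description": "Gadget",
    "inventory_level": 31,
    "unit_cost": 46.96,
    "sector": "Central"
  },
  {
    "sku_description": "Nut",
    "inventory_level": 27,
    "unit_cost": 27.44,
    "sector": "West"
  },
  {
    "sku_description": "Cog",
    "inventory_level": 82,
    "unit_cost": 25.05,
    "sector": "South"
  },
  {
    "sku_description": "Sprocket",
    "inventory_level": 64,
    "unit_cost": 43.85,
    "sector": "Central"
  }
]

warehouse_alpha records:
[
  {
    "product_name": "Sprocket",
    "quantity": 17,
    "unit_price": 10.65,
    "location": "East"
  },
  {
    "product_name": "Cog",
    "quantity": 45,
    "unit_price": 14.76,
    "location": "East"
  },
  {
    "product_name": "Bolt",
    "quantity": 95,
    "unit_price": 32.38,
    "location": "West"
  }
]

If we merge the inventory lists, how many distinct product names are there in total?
5

Schema mapping: "sku_description" (warehouse_gamma) = "product_name" (warehouse_alpha) = product name

Products in warehouse_gamma: ['Cog', 'Gadget', 'Nut', 'Sprocket']
Products in warehouse_alpha: ['Bolt', 'Cog', 'Sprocket']

Union (unique products): ['Bolt', 'Cog', 'Gadget', 'Nut', 'Sprocket']
Count: 5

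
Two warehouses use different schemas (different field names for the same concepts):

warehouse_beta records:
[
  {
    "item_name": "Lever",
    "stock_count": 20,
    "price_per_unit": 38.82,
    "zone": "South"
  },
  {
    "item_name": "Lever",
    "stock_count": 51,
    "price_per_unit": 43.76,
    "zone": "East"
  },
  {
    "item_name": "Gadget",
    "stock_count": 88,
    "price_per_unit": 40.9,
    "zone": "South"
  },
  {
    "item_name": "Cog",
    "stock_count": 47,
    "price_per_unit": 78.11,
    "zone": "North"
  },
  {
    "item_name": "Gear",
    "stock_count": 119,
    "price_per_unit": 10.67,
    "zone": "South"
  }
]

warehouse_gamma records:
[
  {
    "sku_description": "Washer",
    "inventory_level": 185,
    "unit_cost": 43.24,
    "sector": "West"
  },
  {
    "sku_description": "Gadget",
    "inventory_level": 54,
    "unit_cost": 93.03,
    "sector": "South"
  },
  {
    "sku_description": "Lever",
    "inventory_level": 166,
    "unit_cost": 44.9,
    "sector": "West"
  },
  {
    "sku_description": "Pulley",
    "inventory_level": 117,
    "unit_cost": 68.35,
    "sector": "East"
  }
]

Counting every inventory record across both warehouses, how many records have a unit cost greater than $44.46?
4

Schema mapping: "price_per_unit" (warehouse_beta) = "unit_cost" (warehouse_gamma) = unit cost

Records > $44.46 in warehouse_beta: 1
Records > $44.46 in warehouse_gamma: 3

Total count: 1 + 3 = 4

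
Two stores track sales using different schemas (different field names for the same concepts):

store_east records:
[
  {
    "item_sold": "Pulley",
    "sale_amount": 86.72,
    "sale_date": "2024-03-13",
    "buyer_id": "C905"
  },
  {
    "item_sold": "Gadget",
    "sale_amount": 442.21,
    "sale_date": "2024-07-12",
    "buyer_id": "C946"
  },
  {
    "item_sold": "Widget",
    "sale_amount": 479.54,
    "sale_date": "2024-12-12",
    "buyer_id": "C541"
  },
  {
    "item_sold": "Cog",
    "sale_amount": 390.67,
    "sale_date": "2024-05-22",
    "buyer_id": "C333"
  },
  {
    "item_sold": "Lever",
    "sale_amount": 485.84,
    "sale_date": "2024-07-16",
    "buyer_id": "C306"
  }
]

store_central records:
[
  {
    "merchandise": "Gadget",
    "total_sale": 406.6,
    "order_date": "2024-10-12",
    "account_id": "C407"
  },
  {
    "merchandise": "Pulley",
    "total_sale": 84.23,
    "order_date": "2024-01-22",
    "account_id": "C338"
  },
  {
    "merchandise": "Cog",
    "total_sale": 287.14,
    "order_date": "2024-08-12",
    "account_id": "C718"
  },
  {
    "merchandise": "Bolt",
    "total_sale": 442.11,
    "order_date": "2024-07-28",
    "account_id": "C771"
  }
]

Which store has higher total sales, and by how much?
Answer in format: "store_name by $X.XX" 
store_east by $664.90

Schema mapping: "sale_amount" (store_east) = "total_sale" (store_central) = sale amount

Total for store_east: 1884.98
Total for store_central: 1220.08

Difference: |1884.98 - 1220.08| = 664.90
store_east has higher sales by $664.90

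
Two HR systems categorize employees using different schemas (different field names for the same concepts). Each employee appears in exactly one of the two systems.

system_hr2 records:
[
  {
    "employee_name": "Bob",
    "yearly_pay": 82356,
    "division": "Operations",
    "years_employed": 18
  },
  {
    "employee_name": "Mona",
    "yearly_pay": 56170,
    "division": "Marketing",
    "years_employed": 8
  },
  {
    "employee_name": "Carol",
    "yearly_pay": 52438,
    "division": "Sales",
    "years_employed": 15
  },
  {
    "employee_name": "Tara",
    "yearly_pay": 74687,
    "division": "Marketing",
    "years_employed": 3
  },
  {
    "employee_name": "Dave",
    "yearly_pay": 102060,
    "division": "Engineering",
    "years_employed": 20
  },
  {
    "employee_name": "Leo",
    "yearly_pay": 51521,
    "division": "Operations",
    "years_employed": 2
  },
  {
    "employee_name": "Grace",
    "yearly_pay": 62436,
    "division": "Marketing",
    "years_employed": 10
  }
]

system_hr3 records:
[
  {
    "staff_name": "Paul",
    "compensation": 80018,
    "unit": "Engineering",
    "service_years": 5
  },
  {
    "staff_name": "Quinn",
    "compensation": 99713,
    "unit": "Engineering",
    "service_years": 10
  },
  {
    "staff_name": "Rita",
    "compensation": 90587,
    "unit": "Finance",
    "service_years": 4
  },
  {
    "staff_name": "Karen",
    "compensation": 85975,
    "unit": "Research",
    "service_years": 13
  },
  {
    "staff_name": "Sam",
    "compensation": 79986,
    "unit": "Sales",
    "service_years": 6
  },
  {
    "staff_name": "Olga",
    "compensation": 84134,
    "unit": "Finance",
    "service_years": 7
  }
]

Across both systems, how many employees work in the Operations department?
2

Schema mapping: "division" (system_hr2) = "unit" (system_hr3) = department

Operations employees in system_hr2: 2
Operations employees in system_hr3: 0

Total in Operations: 2 + 0 = 2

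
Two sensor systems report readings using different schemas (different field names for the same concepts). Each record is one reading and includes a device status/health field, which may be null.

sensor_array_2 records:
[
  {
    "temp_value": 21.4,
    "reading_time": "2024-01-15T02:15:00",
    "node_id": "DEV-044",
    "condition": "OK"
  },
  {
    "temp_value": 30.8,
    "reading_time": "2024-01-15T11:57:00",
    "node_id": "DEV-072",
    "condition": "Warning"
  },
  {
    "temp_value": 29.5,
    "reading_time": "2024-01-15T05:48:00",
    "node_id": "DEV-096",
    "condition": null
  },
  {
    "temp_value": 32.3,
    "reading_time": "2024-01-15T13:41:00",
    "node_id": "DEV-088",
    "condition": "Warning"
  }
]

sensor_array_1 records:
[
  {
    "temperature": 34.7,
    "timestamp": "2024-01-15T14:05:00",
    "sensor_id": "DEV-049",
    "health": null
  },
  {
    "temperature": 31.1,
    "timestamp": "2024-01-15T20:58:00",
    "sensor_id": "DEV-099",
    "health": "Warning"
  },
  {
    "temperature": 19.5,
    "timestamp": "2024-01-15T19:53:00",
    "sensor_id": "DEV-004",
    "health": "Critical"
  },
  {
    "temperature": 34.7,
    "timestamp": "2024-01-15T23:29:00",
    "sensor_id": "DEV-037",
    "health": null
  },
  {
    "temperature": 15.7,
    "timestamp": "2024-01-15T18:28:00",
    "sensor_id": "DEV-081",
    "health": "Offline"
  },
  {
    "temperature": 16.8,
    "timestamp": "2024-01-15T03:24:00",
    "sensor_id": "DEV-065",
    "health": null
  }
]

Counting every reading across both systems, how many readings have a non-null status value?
6

Schema mapping: "condition" (sensor_array_2) = "health" (sensor_array_1) = status

Non-null in sensor_array_2: 3
Non-null in sensor_array_1: 3

Total non-null: 3 + 3 = 6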